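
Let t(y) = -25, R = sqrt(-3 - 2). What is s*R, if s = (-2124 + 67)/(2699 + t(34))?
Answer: -2057*I*sqrt(5)/2674 ≈ -1.7201*I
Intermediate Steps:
R = I*sqrt(5) (R = sqrt(-5) = I*sqrt(5) ≈ 2.2361*I)
s = -2057/2674 (s = (-2124 + 67)/(2699 - 25) = -2057/2674 ≈ -0.76926)
s*R = -2057*I*sqrt(5)/2674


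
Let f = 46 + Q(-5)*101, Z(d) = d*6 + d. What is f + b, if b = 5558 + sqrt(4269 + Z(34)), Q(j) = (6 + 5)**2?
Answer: 17825 + sqrt(4507) ≈ 17892.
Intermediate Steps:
Z(d) = 7*d (Z(d) = 6*d + d = 7*d)
Q(j) = 121 (Q(j) = 11**2 = 121)
f = 12267 (f = 46 + 121*101 = 46 + 12221 = 12267)
b = 5558 + sqrt(4507) (b = 5558 + sqrt(4269 + 7*34) = 5558 + sqrt(4269 + 238) = 5558 + sqrt(4507) ≈ 5625.1)
f + b = 12267 + (5558 + sqrt(4507)) = 17825 + sqrt(4507)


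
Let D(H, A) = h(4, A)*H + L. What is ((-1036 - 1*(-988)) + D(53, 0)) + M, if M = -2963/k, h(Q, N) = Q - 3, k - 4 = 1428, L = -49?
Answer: -65971/1432 ≈ -46.069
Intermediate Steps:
k = 1432 (k = 4 + 1428 = 1432)
h(Q, N) = -3 + Q
M = -2963/1432 ≈ -2.0691
D(H, A) = -49 + H (D(H, A) = (-3 + 4)*H - 49 = 1*H - 49 = H - 49 = -49 + H)
((-1036 - 1*(-988)) + D(53, 0)) + M = ((-1036 - 1*(-988)) + (-49 + 53)) - 2963/1432 = ((-1036 + 988) + 4) - 2963/1432 = (-48 + 4) - 2963/1432 = -44 - 2963/1432 = -65971/1432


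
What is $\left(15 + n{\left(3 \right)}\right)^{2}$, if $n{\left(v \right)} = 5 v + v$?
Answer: $1089$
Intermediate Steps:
$n{\left(v \right)} = 6 v$
$\left(15 + n{\left(3 \right)}\right)^{2} = \left(15 + 6 \cdot 3\right)^{2} = \left(15 + 18\right)^{2} = 33^{2} = 1089$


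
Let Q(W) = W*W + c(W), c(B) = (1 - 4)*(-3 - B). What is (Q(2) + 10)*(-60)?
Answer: -1740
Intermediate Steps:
c(B) = 9 + 3*B (c(B) = -3*(-3 - B) = 9 + 3*B)
Q(W) = 9 + W² + 3*W (Q(W) = W*W + (9 + 3*W) = W² + (9 + 3*W) = 9 + W² + 3*W)
(Q(2) + 10)*(-60) = ((9 + 2² + 3*2) + 10)*(-60) = ((9 + 4 + 6) + 10)*(-60) = (19 + 10)*(-60) = 29*(-60) = -1740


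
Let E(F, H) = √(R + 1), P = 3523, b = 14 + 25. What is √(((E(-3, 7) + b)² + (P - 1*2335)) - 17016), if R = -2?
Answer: √(-14308 + 78*I) ≈ 0.326 + 119.62*I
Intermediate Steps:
b = 39
E(F, H) = I (E(F, H) = √(-2 + 1) = √(-1) = I)
√(((E(-3, 7) + b)² + (P - 1*2335)) - 17016) = √(((I + 39)² + (3523 - 1*2335)) - 17016) = √(((39 + I)² + (3523 - 2335)) - 17016) = √(((39 + I)² + 1188) - 17016) = √((1188 + (39 + I)²) - 17016) = √(-15828 + (39 + I)²)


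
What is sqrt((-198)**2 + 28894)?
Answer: sqrt(68098) ≈ 260.96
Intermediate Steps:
sqrt((-198)**2 + 28894) = sqrt(39204 + 28894) = sqrt(68098)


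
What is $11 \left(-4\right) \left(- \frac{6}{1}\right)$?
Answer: $264$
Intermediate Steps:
$11 \left(-4\right) \left(- \frac{6}{1}\right) = - 44 \left(\left(-6\right) 1\right) = \left(-44\right) \left(-6\right) = 264$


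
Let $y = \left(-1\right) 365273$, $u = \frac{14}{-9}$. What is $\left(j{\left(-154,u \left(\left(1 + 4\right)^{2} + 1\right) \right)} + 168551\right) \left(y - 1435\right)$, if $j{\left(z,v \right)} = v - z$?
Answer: $- \frac{185551925516}{3} \approx -6.1851 \cdot 10^{10}$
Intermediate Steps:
$u = - \frac{14}{9}$ ($u = 14 \left(- \frac{1}{9}\right) = - \frac{14}{9} \approx -1.5556$)
$y = -365273$
$\left(j{\left(-154,u \left(\left(1 + 4\right)^{2} + 1\right) \right)} + 168551\right) \left(y - 1435\right) = \left(\left(- \frac{14 \left(\left(1 + 4\right)^{2} + 1\right)}{9} - -154\right) + 168551\right) \left(-365273 - 1435\right) = \left(\left(- \frac{14 \left(5^{2} + 1\right)}{9} + 154\right) + 168551\right) \left(-366708\right) = \left(\left(- \frac{14 \left(25 + 1\right)}{9} + 154\right) + 168551\right) \left(-366708\right) = \left(\left(\left(- \frac{14}{9}\right) 26 + 154\right) + 168551\right) \left(-366708\right) = \left(\left(- \frac{364}{9} + 154\right) + 168551\right) \left(-366708\right) = \left(\frac{1022}{9} + 168551\right) \left(-366708\right) = \frac{1517981}{9} \left(-366708\right) = - \frac{185551925516}{3}$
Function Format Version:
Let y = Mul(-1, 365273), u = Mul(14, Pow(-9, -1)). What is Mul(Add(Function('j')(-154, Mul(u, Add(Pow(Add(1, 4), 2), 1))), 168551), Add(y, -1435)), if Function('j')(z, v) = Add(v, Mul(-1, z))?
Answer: Rational(-185551925516, 3) ≈ -6.1851e+10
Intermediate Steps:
u = Rational(-14, 9) (u = Mul(14, Rational(-1, 9)) = Rational(-14, 9) ≈ -1.5556)
y = -365273
Mul(Add(Function('j')(-154, Mul(u, Add(Pow(Add(1, 4), 2), 1))), 168551), Add(y, -1435)) = Mul(Add(Add(Mul(Rational(-14, 9), Add(Pow(Add(1, 4), 2), 1)), Mul(-1, -154)), 168551), Add(-365273, -1435)) = Mul(Add(Add(Mul(Rational(-14, 9), Add(Pow(5, 2), 1)), 154), 168551), -366708) = Mul(Add(Add(Mul(Rational(-14, 9), Add(25, 1)), 154), 168551), -366708) = Mul(Add(Add(Mul(Rational(-14, 9), 26), 154), 168551), -366708) = Mul(Add(Add(Rational(-364, 9), 154), 168551), -366708) = Mul(Add(Rational(1022, 9), 168551), -366708) = Mul(Rational(1517981, 9), -366708) = Rational(-185551925516, 3)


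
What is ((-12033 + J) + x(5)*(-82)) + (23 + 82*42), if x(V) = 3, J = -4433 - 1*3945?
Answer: -17190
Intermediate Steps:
J = -8378 (J = -4433 - 3945 = -8378)
((-12033 + J) + x(5)*(-82)) + (23 + 82*42) = ((-12033 - 8378) + 3*(-82)) + (23 + 82*42) = (-20411 - 246) + (23 + 3444) = -20657 + 3467 = -17190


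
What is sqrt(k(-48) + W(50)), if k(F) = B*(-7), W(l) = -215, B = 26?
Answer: I*sqrt(397) ≈ 19.925*I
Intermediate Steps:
k(F) = -182 (k(F) = 26*(-7) = -182)
sqrt(k(-48) + W(50)) = sqrt(-182 - 215) = sqrt(-397) = I*sqrt(397)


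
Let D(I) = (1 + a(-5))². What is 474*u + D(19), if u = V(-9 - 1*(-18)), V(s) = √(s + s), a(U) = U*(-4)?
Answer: 441 + 1422*√2 ≈ 2452.0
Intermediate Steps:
a(U) = -4*U
V(s) = √2*√s (V(s) = √(2*s) = √2*√s)
u = 3*√2 (u = √2*√(-9 - 1*(-18)) = √2*√(-9 + 18) = √2*√9 = √2*3 = 3*√2 ≈ 4.2426)
D(I) = 441 (D(I) = (1 - 4*(-5))² = (1 + 20)² = 21² = 441)
474*u + D(19) = 474*(3*√2) + 441 = 1422*√2 + 441 = 441 + 1422*√2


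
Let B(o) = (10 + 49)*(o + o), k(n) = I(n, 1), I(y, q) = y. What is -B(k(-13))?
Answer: 1534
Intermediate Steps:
k(n) = n
B(o) = 118*o (B(o) = 59*(2*o) = 118*o)
-B(k(-13)) = -118*(-13) = -1*(-1534) = 1534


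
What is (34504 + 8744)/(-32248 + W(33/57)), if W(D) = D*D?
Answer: -5204176/3880469 ≈ -1.3411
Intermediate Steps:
W(D) = D**2
(34504 + 8744)/(-32248 + W(33/57)) = (34504 + 8744)/(-32248 + (33/57)**2) = 43248/(-32248 + (33*(1/57))**2) = 43248/(-32248 + (11/19)**2) = 43248/(-32248 + 121/361) = 43248/(-11641407/361) = 43248*(-361/11641407) = -5204176/3880469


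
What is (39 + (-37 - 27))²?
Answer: 625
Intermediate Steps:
(39 + (-37 - 27))² = (39 - 64)² = (-25)² = 625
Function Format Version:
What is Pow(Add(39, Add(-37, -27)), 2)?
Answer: 625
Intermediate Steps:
Pow(Add(39, Add(-37, -27)), 2) = Pow(Add(39, -64), 2) = Pow(-25, 2) = 625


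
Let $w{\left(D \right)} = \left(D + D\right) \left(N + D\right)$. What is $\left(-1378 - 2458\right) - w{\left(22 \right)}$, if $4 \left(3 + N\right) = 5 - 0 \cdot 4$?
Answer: $-4727$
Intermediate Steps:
$N = - \frac{7}{4}$ ($N = -3 + \frac{5 - 0 \cdot 4}{4} = -3 + \frac{5 - 0}{4} = -3 + \frac{5 + 0}{4} = -3 + \frac{1}{4} \cdot 5 = -3 + \frac{5}{4} = - \frac{7}{4} \approx -1.75$)
$w{\left(D \right)} = 2 D \left(- \frac{7}{4} + D\right)$ ($w{\left(D \right)} = \left(D + D\right) \left(- \frac{7}{4} + D\right) = 2 D \left(- \frac{7}{4} + D\right)$)
$\left(-1378 - 2458\right) - w{\left(22 \right)} = \left(-1378 - 2458\right) - \frac{1}{2} \cdot 22 \left(-7 + 4 \cdot 22\right) = \left(-1378 - 2458\right) - \frac{1}{2} \cdot 22 \left(-7 + 88\right) = -3836 - \frac{1}{2} \cdot 22 \cdot 81 = -3836 - 891 = -4727$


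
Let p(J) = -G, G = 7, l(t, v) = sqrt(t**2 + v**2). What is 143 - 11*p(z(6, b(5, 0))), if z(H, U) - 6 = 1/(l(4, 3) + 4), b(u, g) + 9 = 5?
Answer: 220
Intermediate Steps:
b(u, g) = -4 (b(u, g) = -9 + 5 = -4)
z(H, U) = 55/9 (z(H, U) = 6 + 1/(sqrt(4**2 + 3**2) + 4) = 6 + 1/(sqrt(16 + 9) + 4) = 6 + 1/(sqrt(25) + 4) = 6 + 1/(5 + 4) = 6 + 1/9 = 55/9)
p(J) = -7 (p(J) = -1*7 = -7)
143 - 11*p(z(6, b(5, 0))) = 143 - 11*(-7) = 143 + 77 = 220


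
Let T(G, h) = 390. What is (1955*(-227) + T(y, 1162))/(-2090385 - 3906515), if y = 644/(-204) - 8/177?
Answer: 88679/1199380 ≈ 0.073937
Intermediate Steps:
y = -9635/3009 (y = 644*(-1/204) - 8*1/177 = -161/51 - 8/177 = -9635/3009 ≈ -3.2021)
(1955*(-227) + T(y, 1162))/(-2090385 - 3906515) = (1955*(-227) + 390)/(-2090385 - 3906515) = (-443785 + 390)/(-5996900) = -443395*(-1/5996900) = 88679/1199380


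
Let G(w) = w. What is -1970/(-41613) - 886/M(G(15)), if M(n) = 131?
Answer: -36611048/5451303 ≈ -6.7160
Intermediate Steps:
-1970/(-41613) - 886/M(G(15)) = -1970/(-41613) - 886/131 = -1970*(-1/41613) - 886*1/131 = 1970/41613 - 886/131 = -36611048/5451303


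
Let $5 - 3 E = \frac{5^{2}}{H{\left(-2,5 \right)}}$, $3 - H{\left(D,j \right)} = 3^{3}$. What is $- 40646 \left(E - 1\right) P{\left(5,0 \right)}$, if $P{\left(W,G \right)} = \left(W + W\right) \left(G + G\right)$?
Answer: $0$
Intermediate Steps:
$H{\left(D,j \right)} = -24$ ($H{\left(D,j \right)} = 3 - 3^{3} = 3 - 27 = -24$)
$P{\left(W,G \right)} = 4 G W$ ($P{\left(W,G \right)} = 2 W 2 G = 4 G W$)
$E = \frac{145}{72}$ ($E = \frac{5}{3} - \frac{5^{2} \frac{1}{-24}}{3} = \frac{5}{3} - \frac{25 \left(- \frac{1}{24}\right)}{3} = \frac{5}{3} - - \frac{25}{72} = \frac{5}{3} + \frac{25}{72} = \frac{145}{72} \approx 2.0139$)
$- 40646 \left(E - 1\right) P{\left(5,0 \right)} = - 40646 \left(\frac{145}{72} - 1\right) 4 \cdot 0 \cdot 5 = - 40646 \cdot \frac{73}{72} \cdot 0 = \left(-40646\right) 0 = 0$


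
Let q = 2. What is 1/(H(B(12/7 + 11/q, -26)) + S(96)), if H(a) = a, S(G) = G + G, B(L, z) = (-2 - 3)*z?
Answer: 1/322 ≈ 0.0031056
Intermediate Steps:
B(L, z) = -5*z
S(G) = 2*G
1/(H(B(12/7 + 11/q, -26)) + S(96)) = 1/(-5*(-26) + 2*96) = 1/(130 + 192) = 1/322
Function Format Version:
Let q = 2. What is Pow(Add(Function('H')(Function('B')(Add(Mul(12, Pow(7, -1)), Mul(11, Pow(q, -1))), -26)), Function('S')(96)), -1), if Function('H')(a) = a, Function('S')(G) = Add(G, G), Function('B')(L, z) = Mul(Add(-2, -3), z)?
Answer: Rational(1, 322) ≈ 0.0031056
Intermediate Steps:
Function('B')(L, z) = Mul(-5, z)
Function('S')(G) = Mul(2, G)
Pow(Add(Function('H')(Function('B')(Add(Mul(12, Pow(7, -1)), Mul(11, Pow(q, -1))), -26)), Function('S')(96)), -1) = Pow(Add(Mul(-5, -26), Mul(2, 96)), -1) = Pow(Add(130, 192), -1) = Pow(322, -1) = Rational(1, 322)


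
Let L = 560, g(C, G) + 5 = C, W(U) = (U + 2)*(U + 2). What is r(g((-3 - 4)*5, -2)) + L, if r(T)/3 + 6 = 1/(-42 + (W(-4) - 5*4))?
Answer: 31433/58 ≈ 541.95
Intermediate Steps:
W(U) = (2 + U)² (W(U) = (2 + U)*(2 + U) = (2 + U)²)
g(C, G) = -5 + C
r(T) = -1047/58 (r(T) = -18 + 3/(-42 + ((2 - 4)² - 5*4)) = -18 + 3/(-42 + ((-2)² - 20)) = -18 + 3/(-42 + (4 - 20)) = -18 + 3/(-42 - 16) = -18 + 3/(-58) = -18 + 3*(-1/58) = -18 - 3/58 = -1047/58)
r(g((-3 - 4)*5, -2)) + L = -1047/58 + 560 = 31433/58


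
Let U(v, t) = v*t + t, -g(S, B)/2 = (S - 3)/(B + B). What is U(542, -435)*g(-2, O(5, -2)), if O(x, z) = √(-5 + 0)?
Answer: 236205*I*√5 ≈ 5.2817e+5*I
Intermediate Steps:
O(x, z) = I*√5 (O(x, z) = √(-5) = I*√5)
g(S, B) = -(-3 + S)/B (g(S, B) = -2*(S - 3)/(B + B) = -2*(-3 + S)/(2*B) = -2*(-3 + S)*1/(2*B) = -(-3 + S)/B)
U(v, t) = t + t*v (U(v, t) = t*v + t = t + t*v)
U(542, -435)*g(-2, O(5, -2)) = (-435*(1 + 542))*((3 - 1*(-2))/((I*√5))) = (-435*543)*((-I*√5/5)*(3 + 2)) = -236205*(-I*√5/5)*5 = -(-236205)*I*√5 = 236205*I*√5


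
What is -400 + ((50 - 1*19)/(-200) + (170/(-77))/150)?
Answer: -18487841/46200 ≈ -400.17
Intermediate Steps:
-400 + ((50 - 1*19)/(-200) + (170/(-77))/150) = -400 + ((50 - 19)*(-1/200) + (170*(-1/77))*(1/150)) = -400 + (31*(-1/200) - 170/77*1/150) = -400 + (-31/200 - 17/1155) = -400 - 7841/46200 = -18487841/46200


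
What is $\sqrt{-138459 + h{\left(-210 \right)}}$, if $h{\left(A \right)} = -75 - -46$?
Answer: $2 i \sqrt{34622} \approx 372.14 i$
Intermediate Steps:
$h{\left(A \right)} = -29$ ($h{\left(A \right)} = -75 + 46 = -29$)
$\sqrt{-138459 + h{\left(-210 \right)}} = \sqrt{-138459 - 29} = \sqrt{-138488} = 2 i \sqrt{34622}$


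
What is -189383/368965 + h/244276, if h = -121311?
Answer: -91021234823/90129294340 ≈ -1.0099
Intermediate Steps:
-189383/368965 + h/244276 = -189383/368965 - 121311/244276 = -91021234823/90129294340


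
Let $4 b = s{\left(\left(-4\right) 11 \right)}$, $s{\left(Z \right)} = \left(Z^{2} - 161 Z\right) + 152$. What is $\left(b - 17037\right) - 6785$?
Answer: $-21529$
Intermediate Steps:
$s{\left(Z \right)} = 152 + Z^{2} - 161 Z$
$b = 2293$ ($b = \frac{152 + \left(\left(-4\right) 11\right)^{2} - 161 \left(\left(-4\right) 11\right)}{4} = \frac{152 + \left(-44\right)^{2} - -7084}{4} = \frac{152 + 1936 + 7084}{4} = \frac{1}{4} \cdot 9172 = 2293$)
$\left(b - 17037\right) - 6785 = \left(2293 - 17037\right) - 6785 = -14744 - 6785 = -21529$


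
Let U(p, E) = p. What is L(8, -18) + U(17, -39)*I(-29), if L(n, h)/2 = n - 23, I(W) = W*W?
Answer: 14267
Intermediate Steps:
I(W) = W**2
L(n, h) = -46 + 2*n (L(n, h) = 2*(n - 23) = 2*(-23 + n) = -46 + 2*n)
L(8, -18) + U(17, -39)*I(-29) = (-46 + 2*8) + 17*(-29)**2 = (-46 + 16) + 17*841 = -30 + 14297 = 14267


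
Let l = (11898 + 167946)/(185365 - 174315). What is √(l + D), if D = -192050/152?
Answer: I*√2199033318547/41990 ≈ 35.316*I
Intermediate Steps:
D = -96025/76 (D = -192050/152 = -835*115/76 = -96025/76 ≈ -1263.5)
l = 89922/5525 (l = 179844/11050 = 179844*(1/11050) = 89922/5525 ≈ 16.275)
√(l + D) = √(89922/5525 - 96025/76) = √(-523704053/419900) = I*√2199033318547/41990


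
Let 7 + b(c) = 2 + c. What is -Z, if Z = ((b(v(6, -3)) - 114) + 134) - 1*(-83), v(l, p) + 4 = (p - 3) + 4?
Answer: -92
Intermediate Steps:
v(l, p) = -3 + p (v(l, p) = -4 + ((p - 3) + 4) = -4 + ((-3 + p) + 4) = -4 + (1 + p) = -3 + p)
b(c) = -5 + c (b(c) = -7 + (2 + c) = -5 + c)
Z = 92 (Z = (((-5 + (-3 - 3)) - 114) + 134) - 1*(-83) = (((-5 - 6) - 114) + 134) + 83 = ((-11 - 114) + 134) + 83 = (-125 + 134) + 83 = 9 + 83 = 92)
-Z = -1*92 = -92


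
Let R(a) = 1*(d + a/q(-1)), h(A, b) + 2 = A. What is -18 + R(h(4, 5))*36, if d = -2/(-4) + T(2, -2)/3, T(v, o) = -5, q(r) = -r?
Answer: 12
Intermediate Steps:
h(A, b) = -2 + A
d = -7/6 (d = -2/(-4) - 5/3 = -2*(-1/4) - 5*1/3 = 1/2 - 5/3 = -7/6 ≈ -1.1667)
R(a) = -7/6 + a (R(a) = 1*(-7/6 + a/((-1*(-1)))) = 1*(-7/6 + a/1) = 1*(-7/6 + a*1) = 1*(-7/6 + a) = -7/6 + a)
-18 + R(h(4, 5))*36 = -18 + (-7/6 + (-2 + 4))*36 = -18 + (-7/6 + 2)*36 = -18 + (5/6)*36 = -18 + 30 = 12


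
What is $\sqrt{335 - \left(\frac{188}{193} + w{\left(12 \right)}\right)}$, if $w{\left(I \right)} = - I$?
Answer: $\frac{\sqrt{12889119}}{193} \approx 18.602$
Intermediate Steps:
$\sqrt{335 - \left(\frac{188}{193} + w{\left(12 \right)}\right)} = \sqrt{335 - \left(-12 + \frac{188}{193}\right)} = \sqrt{335 - - \frac{2128}{193}} = \sqrt{335 + \left(- \frac{188}{193} + 12\right)} = \sqrt{335 + \frac{2128}{193}} = \sqrt{\frac{66783}{193}} = \frac{\sqrt{12889119}}{193}$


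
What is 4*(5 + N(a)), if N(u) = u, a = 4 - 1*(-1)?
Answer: 40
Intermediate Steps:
a = 5 (a = 4 + 1 = 5)
4*(5 + N(a)) = 4*(5 + 5) = 4*10 = 40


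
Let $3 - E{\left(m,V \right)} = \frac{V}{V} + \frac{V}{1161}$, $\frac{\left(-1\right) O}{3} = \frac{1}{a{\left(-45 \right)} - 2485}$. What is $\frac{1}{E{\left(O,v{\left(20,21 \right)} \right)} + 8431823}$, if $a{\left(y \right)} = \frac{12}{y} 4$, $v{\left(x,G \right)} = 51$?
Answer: $\frac{387}{3263116258} \approx 1.186 \cdot 10^{-7}$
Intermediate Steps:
$a{\left(y \right)} = \frac{48}{y}$
$O = \frac{45}{37291}$ ($O = - \frac{3}{\frac{48}{-45} - 2485} = - \frac{3}{48 \left(- \frac{1}{45}\right) - 2485} = - \frac{3}{- \frac{16}{15} - 2485} = - \frac{3}{- \frac{37291}{15}} = \left(-3\right) \left(- \frac{15}{37291}\right) = \frac{45}{37291} \approx 0.0012067$)
$E{\left(m,V \right)} = 2 - \frac{V}{1161}$ ($E{\left(m,V \right)} = 3 - \left(\frac{V}{V} + \frac{V}{1161}\right) = 3 - \left(1 + V \frac{1}{1161}\right) = 3 - \left(1 + \frac{V}{1161}\right) = 2 - \frac{V}{1161}$)
$\frac{1}{E{\left(O,v{\left(20,21 \right)} \right)} + 8431823} = \frac{1}{\left(2 - \frac{17}{387}\right) + 8431823} = \frac{1}{\frac{757}{387} + 8431823} = \frac{1}{\frac{3263116258}{387}} = \frac{387}{3263116258}$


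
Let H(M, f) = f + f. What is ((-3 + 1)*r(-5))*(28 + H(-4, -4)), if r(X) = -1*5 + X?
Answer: 400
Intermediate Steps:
H(M, f) = 2*f
r(X) = -5 + X
((-3 + 1)*r(-5))*(28 + H(-4, -4)) = ((-3 + 1)*(-5 - 5))*(28 + 2*(-4)) = (-2*(-10))*(28 - 8) = 20*20 = 400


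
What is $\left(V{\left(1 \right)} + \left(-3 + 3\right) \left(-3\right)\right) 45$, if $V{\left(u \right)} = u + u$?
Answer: $90$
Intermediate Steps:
$V{\left(u \right)} = 2 u$
$\left(V{\left(1 \right)} + \left(-3 + 3\right) \left(-3\right)\right) 45 = \left(2 \cdot 1 + \left(-3 + 3\right) \left(-3\right)\right) 45 = \left(2 + 0 \left(-3\right)\right) 45 = \left(2 + 0\right) 45 = 2 \cdot 45 = 90$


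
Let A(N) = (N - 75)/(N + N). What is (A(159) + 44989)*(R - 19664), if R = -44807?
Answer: -153726651001/53 ≈ -2.9005e+9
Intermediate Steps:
A(N) = (-75 + N)/(2*N) (A(N) = (-75 + N)/((2*N)) = (-75 + N)*(1/(2*N)) = (-75 + N)/(2*N))
(A(159) + 44989)*(R - 19664) = ((1/2)*(-75 + 159)/159 + 44989)*(-44807 - 19664) = ((1/2)*(1/159)*84 + 44989)*(-64471) = (14/53 + 44989)*(-64471) = (2384431/53)*(-64471) = -153726651001/53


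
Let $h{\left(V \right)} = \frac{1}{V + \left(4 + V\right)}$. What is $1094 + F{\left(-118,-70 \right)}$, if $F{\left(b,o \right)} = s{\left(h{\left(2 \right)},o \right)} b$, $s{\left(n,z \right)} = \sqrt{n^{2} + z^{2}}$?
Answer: $1094 - \frac{59 \sqrt{313601}}{4} \approx -7166.0$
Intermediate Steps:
$h{\left(V \right)} = \frac{1}{4 + 2 V}$
$F{\left(b,o \right)} = b \sqrt{\frac{1}{64} + o^{2}}$ ($F{\left(b,o \right)} = \sqrt{\left(\frac{1}{2 \left(2 + 2\right)}\right)^{2} + o^{2}} b = \sqrt{\left(\frac{1}{2 \cdot 4}\right)^{2} + o^{2}} b = \sqrt{\left(\frac{1}{2} \cdot \frac{1}{4}\right)^{2} + o^{2}} b = \sqrt{\left(\frac{1}{8}\right)^{2} + o^{2}} b = \sqrt{\frac{1}{64} + o^{2}} b = b \sqrt{\frac{1}{64} + o^{2}}$)
$1094 + F{\left(-118,-70 \right)} = 1094 + \frac{1}{8} \left(-118\right) \sqrt{1 + 64 \left(-70\right)^{2}} = 1094 + \frac{1}{8} \left(-118\right) \sqrt{1 + 64 \cdot 4900} = 1094 + \frac{1}{8} \left(-118\right) \sqrt{1 + 313600} = 1094 + \frac{1}{8} \left(-118\right) \sqrt{313601} = 1094 - \frac{59 \sqrt{313601}}{4}$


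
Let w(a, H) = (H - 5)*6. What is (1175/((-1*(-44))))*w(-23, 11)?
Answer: 10575/11 ≈ 961.36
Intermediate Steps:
w(a, H) = -30 + 6*H (w(a, H) = (-5 + H)*6 = -30 + 6*H)
(1175/((-1*(-44))))*w(-23, 11) = (1175/((-1*(-44))))*(-30 + 6*11) = (1175/44)*(-30 + 66) = (1175*(1/44))*36 = (1175/44)*36 = 10575/11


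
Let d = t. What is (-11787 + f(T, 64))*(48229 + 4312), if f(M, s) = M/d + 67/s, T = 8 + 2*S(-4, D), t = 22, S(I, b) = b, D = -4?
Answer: -39631728841/64 ≈ -6.1925e+8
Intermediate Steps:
d = 22
T = 0 (T = 8 + 2*(-4) = 8 - 8 = 0)
f(M, s) = 67/s + M/22 (f(M, s) = M/22 + 67/s = 67/s + M/22)
(-11787 + f(T, 64))*(48229 + 4312) = (-11787 + (67/64 + (1/22)*0))*(48229 + 4312) = (-11787 + (67*(1/64) + 0))*52541 = (-11787 + (67/64 + 0))*52541 = (-11787 + 67/64)*52541 = -754301/64*52541 = -39631728841/64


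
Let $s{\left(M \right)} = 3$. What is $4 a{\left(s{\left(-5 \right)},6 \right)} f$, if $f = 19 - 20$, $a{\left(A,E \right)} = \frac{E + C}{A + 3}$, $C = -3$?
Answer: $-2$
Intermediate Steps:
$a{\left(A,E \right)} = \frac{-3 + E}{3 + A}$ ($a{\left(A,E \right)} = \frac{E - 3}{A + 3} = \frac{-3 + E}{3 + A}$)
$f = -1$
$4 a{\left(s{\left(-5 \right)},6 \right)} f = 4 \frac{-3 + 6}{3 + 3} \left(-1\right) = 4 \cdot \frac{1}{6} \cdot 3 \left(-1\right) = 4 \cdot \frac{1}{2} \left(-1\right) = 2 \left(-1\right) = -2$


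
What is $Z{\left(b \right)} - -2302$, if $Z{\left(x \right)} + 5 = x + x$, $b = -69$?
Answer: $2159$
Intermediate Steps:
$Z{\left(x \right)} = -5 + 2 x$ ($Z{\left(x \right)} = -5 + \left(x + x\right) = -5 + 2 x$)
$Z{\left(b \right)} - -2302 = \left(-5 + 2 \left(-69\right)\right) - -2302 = \left(-5 - 138\right) + 2302 = -143 + 2302 = 2159$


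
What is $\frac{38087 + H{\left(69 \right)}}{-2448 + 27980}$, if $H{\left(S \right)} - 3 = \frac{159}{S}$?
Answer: $\frac{876123}{587236} \approx 1.4919$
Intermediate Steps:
$H{\left(S \right)} = 3 + \frac{159}{S}$
$\frac{38087 + H{\left(69 \right)}}{-2448 + 27980} = \frac{38087 + \left(3 + \frac{159}{69}\right)}{-2448 + 27980} = \frac{38087 + \left(3 + 159 \cdot \frac{1}{69}\right)}{25532} = \left(38087 + \left(3 + \frac{53}{23}\right)\right) \frac{1}{25532} = \left(38087 + \frac{122}{23}\right) \frac{1}{25532} = \frac{876123}{23} \cdot \frac{1}{25532} = \frac{876123}{587236}$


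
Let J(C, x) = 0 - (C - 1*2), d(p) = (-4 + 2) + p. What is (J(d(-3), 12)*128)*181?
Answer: 162176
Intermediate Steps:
d(p) = -2 + p
J(C, x) = 2 - C (J(C, x) = 0 - (C - 2) = 0 - (-2 + C) = 0 + (2 - C) = 2 - C)
(J(d(-3), 12)*128)*181 = ((2 - (-2 - 3))*128)*181 = ((2 - 1*(-5))*128)*181 = ((2 + 5)*128)*181 = (7*128)*181 = 896*181 = 162176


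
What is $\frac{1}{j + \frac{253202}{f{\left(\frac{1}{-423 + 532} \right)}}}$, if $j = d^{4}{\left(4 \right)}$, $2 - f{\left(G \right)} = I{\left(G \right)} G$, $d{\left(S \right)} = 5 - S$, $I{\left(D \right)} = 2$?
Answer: $\frac{108}{13799617} \approx 7.8263 \cdot 10^{-6}$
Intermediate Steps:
$f{\left(G \right)} = 2 - 2 G$
$j = 1$ ($j = \left(5 - 4\right)^{4} = 1^{4} = 1$)
$\frac{1}{j + \frac{253202}{f{\left(\frac{1}{-423 + 532} \right)}}} = \frac{1}{1 + \frac{253202}{2 - \frac{2}{-423 + 532}}} = \frac{1}{1 + \frac{253202}{2 - \frac{2}{109}}} = \frac{1}{1 + \frac{253202}{\frac{216}{109}}} = \frac{1}{1 + 253202 \cdot \frac{109}{216}} = \frac{1}{1 + \frac{13799509}{108}} = \frac{1}{\frac{13799617}{108}} = \frac{108}{13799617}$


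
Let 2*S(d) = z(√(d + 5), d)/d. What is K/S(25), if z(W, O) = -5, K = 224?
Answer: -2240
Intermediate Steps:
S(d) = -5/(2*d) (S(d) = (-5/d)/2 = -5/(2*d))
K/S(25) = 224/((-5/2/25)) = 224/((-5/2*1/25)) = 224/(-⅒) = 224*(-10) = -2240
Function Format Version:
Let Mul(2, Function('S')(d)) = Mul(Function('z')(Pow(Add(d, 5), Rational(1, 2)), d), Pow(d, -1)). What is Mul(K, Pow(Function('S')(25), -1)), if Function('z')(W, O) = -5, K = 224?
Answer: -2240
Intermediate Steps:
Function('S')(d) = Mul(Rational(-5, 2), Pow(d, -1)) (Function('S')(d) = Mul(Rational(1, 2), Mul(-5, Pow(d, -1))) = Mul(Rational(-5, 2), Pow(d, -1)))
Mul(K, Pow(Function('S')(25), -1)) = Mul(224, Pow(Mul(Rational(-5, 2), Pow(25, -1)), -1)) = Mul(224, Pow(Mul(Rational(-5, 2), Rational(1, 25)), -1)) = Mul(224, Pow(Rational(-1, 10), -1)) = Mul(224, -10) = -2240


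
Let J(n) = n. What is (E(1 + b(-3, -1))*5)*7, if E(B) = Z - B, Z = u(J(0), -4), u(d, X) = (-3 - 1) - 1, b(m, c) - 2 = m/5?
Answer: -259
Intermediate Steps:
b(m, c) = 2 + m/5
u(d, X) = -5 (u(d, X) = -4 - 1 = -5)
Z = -5
E(B) = -5 - B
(E(1 + b(-3, -1))*5)*7 = ((-5 - (1 + (2 + (1/5)*(-3))))*5)*7 = ((-5 - (1 + (2 - 3/5)))*5)*7 = ((-5 - (1 + 7/5))*5)*7 = ((-5 - 1*12/5)*5)*7 = ((-5 - 12/5)*5)*7 = -37/5*5*7 = -37*7 = -259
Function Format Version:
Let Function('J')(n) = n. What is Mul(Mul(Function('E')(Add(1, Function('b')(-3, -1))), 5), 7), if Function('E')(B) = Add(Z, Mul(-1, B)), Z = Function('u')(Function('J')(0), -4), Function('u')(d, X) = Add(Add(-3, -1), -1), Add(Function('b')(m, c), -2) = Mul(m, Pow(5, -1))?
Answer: -259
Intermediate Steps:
Function('b')(m, c) = Add(2, Mul(Rational(1, 5), m)) (Function('b')(m, c) = Add(2, Mul(m, Pow(5, -1))) = Add(2, Mul(m, Rational(1, 5))) = Add(2, Mul(Rational(1, 5), m)))
Function('u')(d, X) = -5 (Function('u')(d, X) = Add(-4, -1) = -5)
Z = -5
Function('E')(B) = Add(-5, Mul(-1, B))
Mul(Mul(Function('E')(Add(1, Function('b')(-3, -1))), 5), 7) = Mul(Mul(Add(-5, Mul(-1, Add(1, Add(2, Mul(Rational(1, 5), -3))))), 5), 7) = Mul(Mul(Add(-5, Mul(-1, Add(1, Add(2, Rational(-3, 5))))), 5), 7) = Mul(Mul(Add(-5, Mul(-1, Add(1, Rational(7, 5)))), 5), 7) = Mul(Mul(Add(-5, Mul(-1, Rational(12, 5))), 5), 7) = Mul(Mul(Add(-5, Rational(-12, 5)), 5), 7) = Mul(Mul(Rational(-37, 5), 5), 7) = Mul(-37, 7) = -259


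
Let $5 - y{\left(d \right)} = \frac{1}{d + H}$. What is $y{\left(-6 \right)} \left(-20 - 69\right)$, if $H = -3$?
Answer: $- \frac{4094}{9} \approx -454.89$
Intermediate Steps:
$y{\left(d \right)} = 5 - \frac{1}{-3 + d}$ ($y{\left(d \right)} = 5 - \frac{1}{d - 3} = 5 - \frac{1}{-3 + d}$)
$y{\left(-6 \right)} \left(-20 - 69\right) = \frac{-16 + 5 \left(-6\right)}{-3 - 6} \left(-20 - 69\right) = \frac{-16 - 30}{-9} \left(-89\right) = \left(- \frac{1}{9}\right) \left(-46\right) \left(-89\right) = \frac{46}{9} \left(-89\right) = - \frac{4094}{9}$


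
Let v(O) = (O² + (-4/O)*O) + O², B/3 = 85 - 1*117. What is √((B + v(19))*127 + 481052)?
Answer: √560046 ≈ 748.36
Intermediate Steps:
B = -96 (B = 3*(85 - 1*117) = 3*(85 - 117) = 3*(-32) = -96)
v(O) = -4 + 2*O² (v(O) = (O² - 4) + O² = (-4 + O²) + O² = -4 + 2*O²)
√((B + v(19))*127 + 481052) = √((-96 + (-4 + 2*19²))*127 + 481052) = √((-96 + (-4 + 2*361))*127 + 481052) = √((-96 + (-4 + 722))*127 + 481052) = √((-96 + 718)*127 + 481052) = √(622*127 + 481052) = √(78994 + 481052) = √560046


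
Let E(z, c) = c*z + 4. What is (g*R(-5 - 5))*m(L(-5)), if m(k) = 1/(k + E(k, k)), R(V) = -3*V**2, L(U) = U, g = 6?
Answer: -75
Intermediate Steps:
E(z, c) = 4 + c*z
m(k) = 1/(4 + k + k**2) (m(k) = 1/(k + (4 + k*k)) = 1/(k + (4 + k**2)) = 1/(4 + k + k**2))
(g*R(-5 - 5))*m(L(-5)) = (6*(-3*(-5 - 5)**2))/(4 - 5 + (-5)**2) = (6*(-3*(-10)**2))/(4 - 5 + 25) = (6*(-3*100))/24 = (6*(-300))*(1/24) = -1800*1/24 = -75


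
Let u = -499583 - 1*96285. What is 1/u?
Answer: -1/595868 ≈ -1.6782e-6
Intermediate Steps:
u = -595868 (u = -499583 - 96285 = -595868)
1/u = 1/(-595868) = -1/595868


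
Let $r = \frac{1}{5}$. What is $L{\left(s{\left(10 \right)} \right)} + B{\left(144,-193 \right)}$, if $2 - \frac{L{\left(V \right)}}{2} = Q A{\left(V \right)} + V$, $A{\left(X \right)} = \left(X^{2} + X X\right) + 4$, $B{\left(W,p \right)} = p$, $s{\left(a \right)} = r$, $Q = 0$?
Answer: $- \frac{947}{5} \approx -189.4$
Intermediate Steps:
$r = \frac{1}{5} \approx 0.2$
$s{\left(a \right)} = \frac{1}{5}$
$A{\left(X \right)} = 4 + 2 X^{2}$ ($A{\left(X \right)} = \left(X^{2} + X^{2}\right) + 4 = 2 X^{2} + 4 = 4 + 2 X^{2}$)
$L{\left(V \right)} = 4 - 2 V$ ($L{\left(V \right)} = 4 - 2 \left(0 \left(4 + 2 V^{2}\right) + V\right) = 4 - 2 \left(0 + V\right) = 4 - 2 V$)
$L{\left(s{\left(10 \right)} \right)} + B{\left(144,-193 \right)} = \left(4 - \frac{2}{5}\right) - 193 = \frac{18}{5} - 193 = - \frac{947}{5}$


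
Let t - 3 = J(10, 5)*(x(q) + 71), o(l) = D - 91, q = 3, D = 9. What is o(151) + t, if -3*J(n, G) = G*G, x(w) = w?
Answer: -2087/3 ≈ -695.67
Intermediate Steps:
o(l) = -82 (o(l) = 9 - 91 = -82)
J(n, G) = -G²/3 (J(n, G) = -G*G/3 = -G²/3)
t = -1841/3 (t = 3 + (-⅓*5²)*(3 + 71) = 3 - ⅓*25*74 = 3 - 25/3*74 = 3 - 1850/3 = -1841/3 ≈ -613.67)
o(151) + t = -82 - 1841/3 = -2087/3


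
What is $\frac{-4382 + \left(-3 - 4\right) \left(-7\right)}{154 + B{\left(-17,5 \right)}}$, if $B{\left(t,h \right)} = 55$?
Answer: $- \frac{4333}{209} \approx -20.732$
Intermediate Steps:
$\frac{-4382 + \left(-3 - 4\right) \left(-7\right)}{154 + B{\left(-17,5 \right)}} = \frac{-4382 + \left(-3 - 4\right) \left(-7\right)}{154 + 55} = \frac{-4382 - -49}{209} = \left(-4382 + 49\right) \frac{1}{209} = \left(-4333\right) \frac{1}{209} = - \frac{4333}{209}$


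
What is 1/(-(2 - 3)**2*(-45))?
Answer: 1/45 ≈ 0.022222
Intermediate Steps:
1/(-(2 - 3)**2*(-45)) = 1/(-1*(-1)**2*(-45)) = 1/(-1*1*(-45)) = 1/(-1*(-45)) = 1/45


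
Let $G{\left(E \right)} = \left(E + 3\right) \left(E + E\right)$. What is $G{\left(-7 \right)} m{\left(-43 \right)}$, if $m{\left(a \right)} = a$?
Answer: $-2408$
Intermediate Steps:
$G{\left(E \right)} = 2 E \left(3 + E\right)$ ($G{\left(E \right)} = \left(3 + E\right) 2 E = 2 E \left(3 + E\right)$)
$G{\left(-7 \right)} m{\left(-43 \right)} = 2 \left(-7\right) \left(3 - 7\right) \left(-43\right) = 2 \left(-7\right) \left(-4\right) \left(-43\right) = 56 \left(-43\right) = -2408$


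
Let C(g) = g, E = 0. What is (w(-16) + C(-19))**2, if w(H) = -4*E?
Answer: 361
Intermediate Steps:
w(H) = 0 (w(H) = -4*0 = 0)
(w(-16) + C(-19))**2 = (0 - 19)**2 = (-19)**2 = 361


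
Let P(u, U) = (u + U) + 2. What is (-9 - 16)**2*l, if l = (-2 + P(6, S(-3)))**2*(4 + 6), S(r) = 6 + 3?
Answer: 1406250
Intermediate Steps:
S(r) = 9
P(u, U) = 2 + U + u (P(u, U) = (U + u) + 2 = 2 + U + u)
l = 2250 (l = (-2 + (2 + 9 + 6))**2*(4 + 6) = (-2 + 17)**2*10 = 15**2*10 = 225*10 = 2250)
(-9 - 16)**2*l = (-9 - 16)**2*2250 = (-25)**2*2250 = 625*2250 = 1406250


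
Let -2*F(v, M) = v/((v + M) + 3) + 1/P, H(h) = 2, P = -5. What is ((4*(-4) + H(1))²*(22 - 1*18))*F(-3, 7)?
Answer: 1232/5 ≈ 246.40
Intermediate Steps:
F(v, M) = ⅒ - v/(2*(3 + M + v)) (F(v, M) = -(v/((v + M) + 3) + 1/(-5))/2 = -(v/((M + v) + 3) + 1*(-⅕))/2 = -(v/(3 + M + v) - ⅕)/2 = -(-⅕ + v/(3 + M + v))/2 = ⅒ - v/(2*(3 + M + v)))
((4*(-4) + H(1))²*(22 - 1*18))*F(-3, 7) = ((4*(-4) + 2)²*(22 - 1*18))*((3 + 7 - 4*(-3))/(10*(3 + 7 - 3))) = ((-16 + 2)²*(22 - 18))*((⅒)*(3 + 7 + 12)/7) = ((-14)²*4)*((⅒)*(⅐)*22) = (196*4)*(11/35) = 784*(11/35) = 1232/5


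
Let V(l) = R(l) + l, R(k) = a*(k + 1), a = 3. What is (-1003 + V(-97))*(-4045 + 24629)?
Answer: -28570592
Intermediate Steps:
R(k) = 3 + 3*k (R(k) = 3*(k + 1) = 3*(1 + k) = 3 + 3*k)
V(l) = 3 + 4*l (V(l) = (3 + 3*l) + l = 3 + 4*l)
(-1003 + V(-97))*(-4045 + 24629) = (-1003 + (3 + 4*(-97)))*(-4045 + 24629) = (-1003 + (3 - 388))*20584 = (-1003 - 385)*20584 = -1388*20584 = -28570592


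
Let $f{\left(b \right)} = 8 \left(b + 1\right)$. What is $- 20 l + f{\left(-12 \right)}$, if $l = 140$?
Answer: $-2888$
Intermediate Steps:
$f{\left(b \right)} = 8 + 8 b$ ($f{\left(b \right)} = 8 \left(1 + b\right) = 8 + 8 b$)
$- 20 l + f{\left(-12 \right)} = \left(-20\right) 140 + \left(8 + 8 \left(-12\right)\right) = -2800 + \left(8 - 96\right) = -2800 - 88 = -2888$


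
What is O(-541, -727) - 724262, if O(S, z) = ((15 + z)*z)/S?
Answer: -392343366/541 ≈ -7.2522e+5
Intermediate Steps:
O(S, z) = z*(15 + z)/S (O(S, z) = (z*(15 + z))/S = z*(15 + z)/S)
O(-541, -727) - 724262 = -727*(15 - 727)/(-541) - 724262 = -727*(-1/541)*(-712) - 724262 = -517624/541 - 724262 = -392343366/541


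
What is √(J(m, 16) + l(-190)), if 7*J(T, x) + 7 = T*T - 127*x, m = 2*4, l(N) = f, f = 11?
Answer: I*√13286/7 ≈ 16.466*I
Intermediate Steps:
l(N) = 11
m = 8
J(T, x) = -1 - 127*x/7 + T²/7 (J(T, x) = -1 + (T*T - 127*x)/7 = -1 + (T² - 127*x)/7 = -1 + (-127*x/7 + T²/7) = -1 - 127*x/7 + T²/7)
√(J(m, 16) + l(-190)) = √((-1 - 127/7*16 + (⅐)*8²) + 11) = √((-1 - 2032/7 + (⅐)*64) + 11) = √((-1 - 2032/7 + 64/7) + 11) = √(-1975/7 + 11) = √(-1898/7) = I*√13286/7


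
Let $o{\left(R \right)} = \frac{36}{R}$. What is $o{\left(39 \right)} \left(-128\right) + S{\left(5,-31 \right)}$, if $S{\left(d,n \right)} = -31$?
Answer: $- \frac{1939}{13} \approx -149.15$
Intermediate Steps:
$o{\left(39 \right)} \left(-128\right) + S{\left(5,-31 \right)} = \frac{36}{39} \left(-128\right) - 31 = 36 \cdot \frac{1}{39} \left(-128\right) - 31 = \frac{12}{13} \left(-128\right) - 31 = - \frac{1536}{13} - 31 = - \frac{1939}{13}$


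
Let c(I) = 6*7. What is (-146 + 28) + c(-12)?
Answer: -76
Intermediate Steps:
c(I) = 42
(-146 + 28) + c(-12) = (-146 + 28) + 42 = -118 + 42 = -76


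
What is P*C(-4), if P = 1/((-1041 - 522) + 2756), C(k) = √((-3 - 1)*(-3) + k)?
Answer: 2*√2/1193 ≈ 0.0023709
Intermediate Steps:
C(k) = √(12 + k) (C(k) = √(-4*(-3) + k) = √(12 + k))
P = 1/1193 (P = 1/(-1563 + 2756) = 1/1193 ≈ 0.00083822)
P*C(-4) = √(12 - 4)/1193 = √8/1193 = (2*√2)/1193 = 2*√2/1193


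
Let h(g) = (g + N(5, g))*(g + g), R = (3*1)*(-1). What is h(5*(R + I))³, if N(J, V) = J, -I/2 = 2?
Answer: 9261000000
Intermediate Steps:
I = -4 (I = -2*2 = -4)
R = -3 (R = 3*(-1) = -3)
h(g) = 2*g*(5 + g) (h(g) = (g + 5)*(g + g) = (5 + g)*(2*g) = 2*g*(5 + g))
h(5*(R + I))³ = (2*(5*(-3 - 4))*(5 + 5*(-3 - 4)))³ = (2*(5*(-7))*(5 + 5*(-7)))³ = (2*(-35)*(5 - 35))³ = (2*(-35)*(-30))³ = 2100³ = 9261000000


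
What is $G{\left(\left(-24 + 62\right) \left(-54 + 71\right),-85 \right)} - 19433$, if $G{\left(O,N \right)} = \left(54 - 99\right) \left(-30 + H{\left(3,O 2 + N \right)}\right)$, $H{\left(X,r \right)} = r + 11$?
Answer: $-72893$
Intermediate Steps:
$H{\left(X,r \right)} = 11 + r$
$G{\left(O,N \right)} = 855 - 90 O - 45 N$ ($G{\left(O,N \right)} = \left(54 - 99\right) \left(-30 + \left(11 + \left(O 2 + N\right)\right)\right) = - 45 \left(-30 + \left(11 + \left(2 O + N\right)\right)\right) = - 45 \left(-30 + \left(11 + \left(N + 2 O\right)\right)\right) = - 45 \left(-30 + \left(11 + N + 2 O\right)\right) = - 45 \left(-19 + N + 2 O\right) = 855 - 90 O - 45 N$)
$G{\left(\left(-24 + 62\right) \left(-54 + 71\right),-85 \right)} - 19433 = \left(855 - 90 \left(-24 + 62\right) \left(-54 + 71\right) - -3825\right) - 19433 = \left(855 - 90 \cdot 38 \cdot 17 + 3825\right) - 19433 = \left(855 - 58140 + 3825\right) - 19433 = -53460 - 19433 = -72893$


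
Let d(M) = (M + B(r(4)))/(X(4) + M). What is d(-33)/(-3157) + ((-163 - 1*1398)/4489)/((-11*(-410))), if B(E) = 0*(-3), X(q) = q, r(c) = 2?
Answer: -1798253/4109814170 ≈ -0.00043755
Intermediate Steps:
B(E) = 0
d(M) = M/(4 + M) (d(M) = (M + 0)/(4 + M) = M/(4 + M))
d(-33)/(-3157) + ((-163 - 1*1398)/4489)/((-11*(-410))) = -33/(4 - 33)/(-3157) + ((-163 - 1*1398)/4489)/((-11*(-410))) = -33/(-29)*(-1/3157) + ((-163 - 1398)*(1/4489))/4510 = -33*(-1/29)*(-1/3157) - 1561*1/4489*(1/4510) = (33/29)*(-1/3157) - 1561/4489*1/4510 = -3/8323 - 1561/20245390 = -1798253/4109814170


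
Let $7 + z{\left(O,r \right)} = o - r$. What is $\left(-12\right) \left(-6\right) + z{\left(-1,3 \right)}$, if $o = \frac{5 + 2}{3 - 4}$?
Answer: $55$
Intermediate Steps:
$o = -7$ ($o = \frac{7}{-1} = 7 \left(-1\right) = -7$)
$z{\left(O,r \right)} = -14 - r$ ($z{\left(O,r \right)} = -7 - \left(7 + r\right) = -14 - r$)
$\left(-12\right) \left(-6\right) + z{\left(-1,3 \right)} = \left(-12\right) \left(-6\right) - 17 = 72 - 17 = 55$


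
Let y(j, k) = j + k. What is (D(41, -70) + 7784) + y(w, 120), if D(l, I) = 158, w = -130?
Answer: 7932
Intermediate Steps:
(D(41, -70) + 7784) + y(w, 120) = (158 + 7784) + (-130 + 120) = 7942 - 10 = 7932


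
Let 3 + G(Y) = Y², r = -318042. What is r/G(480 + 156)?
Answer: -106014/134831 ≈ -0.78627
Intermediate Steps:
G(Y) = -3 + Y²
r/G(480 + 156) = -318042/(-3 + (480 + 156)²) = -318042/(-3 + 636²) = -318042/(-3 + 404496) = -318042/404493 = -318042*1/404493 = -106014/134831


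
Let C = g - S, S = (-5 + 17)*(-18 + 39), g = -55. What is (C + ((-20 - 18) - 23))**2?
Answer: 135424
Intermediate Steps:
S = 252 (S = 12*21 = 252)
C = -307 (C = -55 - 1*252 = -55 - 252 = -307)
(C + ((-20 - 18) - 23))**2 = (-307 + ((-20 - 18) - 23))**2 = (-307 + (-38 - 23))**2 = (-307 - 61)**2 = (-368)**2 = 135424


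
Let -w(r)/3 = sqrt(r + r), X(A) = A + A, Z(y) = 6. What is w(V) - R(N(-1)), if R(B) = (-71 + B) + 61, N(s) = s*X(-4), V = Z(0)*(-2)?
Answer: 2 - 6*I*sqrt(6) ≈ 2.0 - 14.697*I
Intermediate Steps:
V = -12 (V = 6*(-2) = -12)
X(A) = 2*A
w(r) = -3*sqrt(2)*sqrt(r) (w(r) = -3*sqrt(r + r) = -3*sqrt(2)*sqrt(r))
N(s) = -8*s (N(s) = s*(2*(-4)) = s*(-8) = -8*s)
R(B) = -10 + B
w(V) - R(N(-1)) = -3*sqrt(2)*sqrt(-12) - (-10 - 8*(-1)) = -3*sqrt(2)*2*I*sqrt(3) - (-10 + 8) = -6*I*sqrt(6) - 1*(-2) = -6*I*sqrt(6) + 2 = 2 - 6*I*sqrt(6)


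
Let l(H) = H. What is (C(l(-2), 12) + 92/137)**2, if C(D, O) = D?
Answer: 33124/18769 ≈ 1.7648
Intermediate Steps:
(C(l(-2), 12) + 92/137)**2 = (-2 + 92/137)**2 = (-182/137)**2 = 33124/18769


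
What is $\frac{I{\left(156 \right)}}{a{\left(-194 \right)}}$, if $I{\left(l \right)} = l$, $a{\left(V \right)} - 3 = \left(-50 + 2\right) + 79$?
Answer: $\frac{78}{17} \approx 4.5882$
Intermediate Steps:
$a{\left(V \right)} = 34$ ($a{\left(V \right)} = 3 + \left(\left(-50 + 2\right) + 79\right) = 3 + \left(-48 + 79\right) = 3 + 31 = 34$)
$\frac{I{\left(156 \right)}}{a{\left(-194 \right)}} = \frac{156}{34} = 156 \cdot \frac{1}{34} = \frac{78}{17}$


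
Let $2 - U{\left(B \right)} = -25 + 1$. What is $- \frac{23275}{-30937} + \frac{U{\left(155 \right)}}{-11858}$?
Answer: $\frac{137595294}{183425473} \approx 0.75014$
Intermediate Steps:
$U{\left(B \right)} = 26$ ($U{\left(B \right)} = 2 - \left(-25 + 1\right) = 2 - -24 = 2 + 24 = 26$)
$- \frac{23275}{-30937} + \frac{U{\left(155 \right)}}{-11858} = - \frac{23275}{-30937} + \frac{26}{-11858} = \left(-23275\right) \left(- \frac{1}{30937}\right) + 26 \left(- \frac{1}{11858}\right) = \frac{23275}{30937} - \frac{13}{5929} = \frac{137595294}{183425473}$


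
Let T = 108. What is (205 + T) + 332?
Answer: 645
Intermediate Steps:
(205 + T) + 332 = (205 + 108) + 332 = 313 + 332 = 645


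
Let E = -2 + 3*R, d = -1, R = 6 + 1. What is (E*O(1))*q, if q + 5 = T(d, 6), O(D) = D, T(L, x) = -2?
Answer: -133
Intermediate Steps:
R = 7
q = -7 (q = -5 - 2 = -7)
E = 19 (E = -2 + 3*7 = -2 + 21 = 19)
(E*O(1))*q = (19*1)*(-7) = 19*(-7) = -133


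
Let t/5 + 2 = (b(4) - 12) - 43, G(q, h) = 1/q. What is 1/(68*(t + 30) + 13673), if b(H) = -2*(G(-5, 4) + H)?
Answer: -1/6251 ≈ -0.00015997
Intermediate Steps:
b(H) = 2/5 - 2*H (b(H) = -2*(1/(-5) + H) = -2*(-1/5 + H) = 2/5 - 2*H)
t = -323 (t = -10 + 5*(((2/5 - 2*4) - 12) - 43) = -10 + 5*(((2/5 - 8) - 12) - 43) = -10 + 5*((-38/5 - 12) - 43) = -10 + 5*(-98/5 - 43) = -10 + 5*(-313/5) = -10 - 313 = -323)
1/(68*(t + 30) + 13673) = 1/(68*(-323 + 30) + 13673) = 1/(68*(-293) + 13673) = 1/(-19924 + 13673) = 1/(-6251) = -1/6251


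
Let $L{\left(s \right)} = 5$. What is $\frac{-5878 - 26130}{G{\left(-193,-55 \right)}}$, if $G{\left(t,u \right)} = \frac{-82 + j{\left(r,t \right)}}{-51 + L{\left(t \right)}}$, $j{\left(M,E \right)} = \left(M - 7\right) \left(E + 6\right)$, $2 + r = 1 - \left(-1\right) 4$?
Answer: $\frac{736184}{333} \approx 2210.8$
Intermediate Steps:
$r = 3$ ($r = -2 - \left(-1 - 4\right) = -2 + \left(1 - -4\right) = -2 + \left(1 + 4\right) = -2 + 5 = 3$)
$j{\left(M,E \right)} = \left(-7 + M\right) \left(6 + E\right)$
$G{\left(t,u \right)} = \frac{53}{23} + \frac{2 t}{23}$ ($G{\left(t,u \right)} = \frac{-82 + \left(-42 - 7 t + 6 \cdot 3 + t 3\right)}{-51 + 5} = \frac{-82 + \left(-42 - 7 t + 18 + 3 t\right)}{-46} = \left(-82 - \left(24 + 4 t\right)\right) \left(- \frac{1}{46}\right) = \left(-106 - 4 t\right) \left(- \frac{1}{46}\right) = \frac{53}{23} + \frac{2 t}{23}$)
$\frac{-5878 - 26130}{G{\left(-193,-55 \right)}} = \frac{-5878 - 26130}{\frac{53}{23} + \frac{2}{23} \left(-193\right)} = \frac{-5878 - 26130}{\frac{53}{23} - \frac{386}{23}} = - \frac{32008}{- \frac{333}{23}} = \left(-32008\right) \left(- \frac{23}{333}\right) = \frac{736184}{333}$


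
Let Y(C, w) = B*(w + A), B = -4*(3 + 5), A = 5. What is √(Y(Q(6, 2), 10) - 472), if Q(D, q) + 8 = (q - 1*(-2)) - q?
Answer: 2*I*√238 ≈ 30.854*I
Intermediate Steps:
Q(D, q) = -6 (Q(D, q) = -8 + ((q - 1*(-2)) - q) = -8 + ((q + 2) - q) = -8 + ((2 + q) - q) = -8 + 2 = -6)
B = -32 (B = -4*8 = -32)
Y(C, w) = -160 - 32*w (Y(C, w) = -32*(w + 5) = -32*(5 + w) = -160 - 32*w)
√(Y(Q(6, 2), 10) - 472) = √((-160 - 32*10) - 472) = √((-160 - 320) - 472) = √(-480 - 472) = √(-952) = 2*I*√238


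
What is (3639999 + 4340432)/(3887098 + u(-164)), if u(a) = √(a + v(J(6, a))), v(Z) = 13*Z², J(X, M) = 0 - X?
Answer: 15510358689619/7554765430650 - 7980431*√19/3777382715325 ≈ 2.0530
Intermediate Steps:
J(X, M) = -X
u(a) = √(468 + a) (u(a) = √(a + 13*(-1*6)²) = √(a + 13*(-6)²) = √(a + 13*36) = √(a + 468) = √(468 + a))
(3639999 + 4340432)/(3887098 + u(-164)) = (3639999 + 4340432)/(3887098 + √(468 - 164)) = 7980431/(3887098 + √304) = 7980431/(3887098 + 4*√19)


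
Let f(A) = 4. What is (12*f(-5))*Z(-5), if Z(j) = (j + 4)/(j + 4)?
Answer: 48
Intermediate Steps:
Z(j) = 1 (Z(j) = (4 + j)/(4 + j) = 1)
(12*f(-5))*Z(-5) = (12*4)*1 = 48*1 = 48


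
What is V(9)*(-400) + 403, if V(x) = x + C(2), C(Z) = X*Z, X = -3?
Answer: -797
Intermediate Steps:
C(Z) = -3*Z
V(x) = -6 + x (V(x) = x - 3*2 = x - 6 = -6 + x)
V(9)*(-400) + 403 = (-6 + 9)*(-400) + 403 = 3*(-400) + 403 = -1200 + 403 = -797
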